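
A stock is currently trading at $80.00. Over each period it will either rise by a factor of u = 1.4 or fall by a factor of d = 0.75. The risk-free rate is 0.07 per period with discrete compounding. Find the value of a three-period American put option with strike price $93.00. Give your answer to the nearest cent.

$18.77

Risk-neutral probability p = (1 + 0.07 − 0.75)/(1.4 − 0.75) = 0.3200/0.6500 = 0.4923
Terminal stock prices: S_uuu = 219.5, S_uud = 117.6, S_udd = 63, S_ddd = 33.75
Terminal payoffs (K − S): max(-126.5, 0) = 0, max(-24.6, 0) = 0, max(30, 0) = 30, max(59.25, 0) = 59.25
Node uu (S = 156.8): continuation = 1/1.07·[0.4923·0.0000 + 0.5077·0.0000] = 0.0000; exercise value = 0.0000 ≤ continuation, so V_uu = 0.0000
Node ud (S = 84): continuation = 1/1.07·[0.4923·0.0000 + 0.5077·30.0000] = 14.2344; exercise value = 9.0000 ≤ continuation, so V_ud = 14.2344
Node dd (S = 45): continuation = 1/1.07·[0.4923·30.0000 + 0.5077·59.2500] = 41.9159; exercise value = 48.0000 > continuation, so V_dd = 48.0000 (exercise)
Node u (S = 112): continuation = 1/1.07·[0.4923·0.0000 + 0.5077·14.2344] = 6.7539; exercise value = 0.0000 ≤ continuation, so V_u = 6.7539
Node d (S = 60): continuation = 1/1.07·[0.4923·14.2344 + 0.5077·48.0000] = 29.3242; exercise value = 33.0000 > continuation, so V_d = 33.0000 (exercise)
Node 0 (S = 80): continuation = 1/1.07·[0.4923·6.7539 + 0.5077·33.0000] = 18.7653; exercise value = 13.0000 ≤ continuation, so V_0 = 18.7653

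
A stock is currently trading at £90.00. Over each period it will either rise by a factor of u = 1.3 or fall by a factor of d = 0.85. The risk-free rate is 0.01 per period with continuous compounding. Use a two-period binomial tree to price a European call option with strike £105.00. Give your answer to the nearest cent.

£5.84

Risk-neutral probability p = (e^0.01 − 0.85)/(1.3 − 0.85) = 0.1601/0.4500 = 0.3557
Terminal stock prices: S_uu = 152.1, S_ud = 99.45, S_dd = 65.02
Terminal payoffs (S − K): max(47.1, 0) = 47.1, max(-5.55, 0) = 0, max(-39.98, 0) = 0
Node u (S = 117): V_u = e^(−0.01)·[0.3557·47.1000 + 0.6443·0.0000] = 16.5852
Node d (S = 76.5): V_d = e^(−0.01)·[0.3557·0.0000 + 0.6443·0.0000] = 0.0000
Node 0 (S = 90): V_0 = e^(−0.01)·[0.3557·16.5852 + 0.6443·0.0000] = 5.8401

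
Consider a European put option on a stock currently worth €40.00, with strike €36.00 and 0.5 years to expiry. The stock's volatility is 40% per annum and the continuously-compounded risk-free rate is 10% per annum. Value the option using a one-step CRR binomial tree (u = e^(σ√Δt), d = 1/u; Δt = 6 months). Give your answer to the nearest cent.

CRR parameters: u = e^(σ√Δt) = e^(0.4·√0.5) = 1.3269, d = 1/u = 0.7536
Per-period rate: rΔt = 0.1·0.5 = 0.05, so R = e^0.05 = 1.0513
Risk-neutral probability p = (e^0.05 − 0.7536)/(1.3269 − 0.7536) = 0.2976/0.5733 = 0.5192
Terminal stock prices: S_u = 53.08, S_d = 30.15
Terminal payoffs (K − S): max(-17.08, 0) = 0, max(5.854, 0) = 5.854
Node 0 (S = 40): V_0 = e^(−0.05)·[0.5192·0.0000 + 0.4808·5.8545] = 2.6776

€2.68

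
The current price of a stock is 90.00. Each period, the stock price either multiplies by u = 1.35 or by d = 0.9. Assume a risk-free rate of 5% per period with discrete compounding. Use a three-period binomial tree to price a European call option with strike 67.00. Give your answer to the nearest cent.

Risk-neutral probability p = (1 + 0.05 − 0.9)/(1.35 − 0.9) = 0.1500/0.4500 = 0.3333
Terminal stock prices: S_uuu = 221.4, S_uud = 147.6, S_udd = 98.42, S_ddd = 65.61
Terminal payoffs (S − K): max(154.4, 0) = 154.4, max(80.62, 0) = 80.62, max(31.42, 0) = 31.42, max(-1.39, 0) = 0
Node uu (S = 164): V_uu = 1/1.05·[0.3333·154.4338 + 0.6667·80.6225] = 100.2155
Node ud (S = 109.4): V_ud = 1/1.05·[0.3333·80.6225 + 0.6667·31.4150] = 45.5405
Node dd (S = 72.9): V_dd = 1/1.05·[0.3333·31.4150 + 0.6667·0.0000] = 9.9730
Node u (S = 121.5): V_u = 1/1.05·[0.3333·100.2155 + 0.6667·45.5405] = 60.7290
Node d (S = 81): V_d = 1/1.05·[0.3333·45.5405 + 0.6667·9.9730] = 20.7894
Node 0 (S = 90): V_0 = 1/1.05·[0.3333·60.7290 + 0.6667·20.7894] = 32.4787

32.48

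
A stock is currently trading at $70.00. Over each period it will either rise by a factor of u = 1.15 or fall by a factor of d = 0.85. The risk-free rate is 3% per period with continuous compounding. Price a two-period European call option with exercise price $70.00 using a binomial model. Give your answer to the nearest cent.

Risk-neutral probability p = (e^0.03 − 0.85)/(1.15 − 0.85) = 0.1805/0.3000 = 0.6015
Terminal stock prices: S_uu = 92.57, S_ud = 68.42, S_dd = 50.57
Terminal payoffs (S − K): max(22.57, 0) = 22.57, max(-1.575, 0) = 0, max(-19.43, 0) = 0
Node u (S = 80.5): V_u = e^(−0.03)·[0.6015·22.5750 + 0.3985·0.0000] = 13.1779
Node d (S = 59.5): V_d = e^(−0.03)·[0.6015·0.0000 + 0.3985·0.0000] = 0.0000
Node 0 (S = 70): V_0 = e^(−0.03)·[0.6015·13.1779 + 0.3985·0.0000] = 7.6924

$7.69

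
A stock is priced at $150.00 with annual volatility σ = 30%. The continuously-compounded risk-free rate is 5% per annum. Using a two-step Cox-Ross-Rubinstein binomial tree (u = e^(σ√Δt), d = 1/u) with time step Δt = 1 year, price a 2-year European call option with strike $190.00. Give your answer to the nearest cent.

$19.59

CRR parameters: u = e^(σ√Δt) = e^(0.3·√1) = 1.3499, d = 1/u = 0.7408
Per-period rate: rΔt = 0.05·1 = 0.05, so R = e^0.05 = 1.0513
Risk-neutral probability p = (e^0.05 − 0.7408)/(1.3499 − 0.7408) = 0.3105/0.6090 = 0.5097
Terminal stock prices: S_uu = 273.3, S_ud = 150, S_dd = 82.32
Terminal payoffs (S − K): max(83.32, 0) = 83.32, max(-40, 0) = 0, max(-107.7, 0) = 0
Node u (S = 202.5): V_u = e^(−0.05)·[0.5097·83.3178 + 0.4903·0.0000] = 40.3992
Node d (S = 111.1): V_d = e^(−0.05)·[0.5097·0.0000 + 0.4903·0.0000] = 0.0000
Node 0 (S = 150): V_0 = e^(−0.05)·[0.5097·40.3992 + 0.4903·0.0000] = 19.5888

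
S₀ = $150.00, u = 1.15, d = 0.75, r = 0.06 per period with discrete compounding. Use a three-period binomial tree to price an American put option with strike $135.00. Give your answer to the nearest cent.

Risk-neutral probability p = (1 + 0.06 − 0.75)/(1.15 − 0.75) = 0.3100/0.4000 = 0.7750
Terminal stock prices: S_uuu = 228.1, S_uud = 148.8, S_udd = 97.03, S_ddd = 63.28
Terminal payoffs (K − S): max(-93.13, 0) = 0, max(-13.78, 0) = 0, max(37.97, 0) = 37.97, max(71.72, 0) = 71.72
Node uu (S = 198.4): continuation = 1/1.06·[0.7750·0.0000 + 0.2250·0.0000] = 0.0000; exercise value = 0.0000 ≤ continuation, so V_uu = 0.0000
Node ud (S = 129.4): continuation = 1/1.06·[0.7750·0.0000 + 0.2250·37.9688] = 8.0594; exercise value = 5.6250 ≤ continuation, so V_ud = 8.0594
Node dd (S = 84.38): continuation = 1/1.06·[0.7750·37.9688 + 0.2250·71.7188] = 42.9835; exercise value = 50.6250 > continuation, so V_dd = 50.6250 (exercise)
Node u (S = 172.5): continuation = 1/1.06·[0.7750·0.0000 + 0.2250·8.0594] = 1.7107; exercise value = 0.0000 ≤ continuation, so V_u = 1.7107
Node d (S = 112.5): continuation = 1/1.06·[0.7750·8.0594 + 0.2250·50.6250] = 16.6384; exercise value = 22.5000 > continuation, so V_d = 22.5000 (exercise)
Node 0 (S = 150): continuation = 1/1.06·[0.7750·1.7107 + 0.2250·22.5000] = 6.0267; exercise value = 0.0000 ≤ continuation, so V_0 = 6.0267

$6.03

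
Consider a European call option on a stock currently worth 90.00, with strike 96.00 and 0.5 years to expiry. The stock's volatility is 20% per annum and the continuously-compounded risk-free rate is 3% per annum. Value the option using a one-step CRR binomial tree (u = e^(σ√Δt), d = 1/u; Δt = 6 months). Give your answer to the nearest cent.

3.91

CRR parameters: u = e^(σ√Δt) = e^(0.2·√0.5) = 1.1519, d = 1/u = 0.8681
Per-period rate: rΔt = 0.03·0.5 = 0.015, so R = e^0.015 = 1.0151
Risk-neutral probability p = (e^0.015 − 0.8681)/(1.1519 − 0.8681) = 0.1470/0.2838 = 0.5180
Terminal stock prices: S_u = 103.7, S_d = 78.13
Terminal payoffs (S − K): max(7.672, 0) = 7.672, max(-17.87, 0) = 0
Node 0 (S = 90): V_0 = e^(−0.015)·[0.5180·7.6719 + 0.4820·0.0000] = 3.9146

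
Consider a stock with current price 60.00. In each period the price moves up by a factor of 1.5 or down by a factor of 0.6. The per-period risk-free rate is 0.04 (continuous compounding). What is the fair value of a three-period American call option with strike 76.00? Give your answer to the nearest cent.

Risk-neutral probability p = (e^0.04 − 0.6)/(1.5 − 0.6) = 0.4408/0.9000 = 0.4898
Terminal stock prices: S_uuu = 202.5, S_uud = 81, S_udd = 32.4, S_ddd = 12.96
Terminal payoffs (S − K): max(126.5, 0) = 126.5, max(5, 0) = 5, max(-43.6, 0) = 0, max(-63.04, 0) = 0
Node uu (S = 135): continuation = e^(−0.04)·[0.4898·126.5000 + 0.5102·5.0000] = 61.9800; exercise value = 59.0000 ≤ continuation, so V_uu = 61.9800
Node ud (S = 54): continuation = e^(−0.04)·[0.4898·5.0000 + 0.5102·0.0000] = 2.3529; exercise value = 0.0000 ≤ continuation, so V_ud = 2.3529
Node dd (S = 21.6): continuation = e^(−0.04)·[0.4898·0.0000 + 0.5102·0.0000] = 0.0000; exercise value = 0.0000 ≤ continuation, so V_dd = 0.0000
Node u (S = 90): continuation = e^(−0.04)·[0.4898·61.9800 + 0.5102·2.3529] = 30.3203; exercise value = 14.0000 ≤ continuation, so V_u = 30.3203
Node d (S = 36): continuation = e^(−0.04)·[0.4898·2.3529 + 0.5102·0.0000] = 1.1073; exercise value = 0.0000 ≤ continuation, so V_d = 1.1073
Node 0 (S = 60): continuation = e^(−0.04)·[0.4898·30.3203 + 0.5102·1.1073] = 14.8110; exercise value = 0.0000 ≤ continuation, so V_0 = 14.8110

14.81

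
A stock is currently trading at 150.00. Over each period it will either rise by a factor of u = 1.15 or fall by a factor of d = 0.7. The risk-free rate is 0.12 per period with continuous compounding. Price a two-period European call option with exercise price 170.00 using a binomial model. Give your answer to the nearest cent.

Risk-neutral probability p = (e^0.12 − 0.7)/(1.15 − 0.7) = 0.4275/0.4500 = 0.9500
Terminal stock prices: S_uu = 198.4, S_ud = 120.7, S_dd = 73.5
Terminal payoffs (S − K): max(28.37, 0) = 28.37, max(-49.25, 0) = 0, max(-96.5, 0) = 0
Node u (S = 172.5): V_u = e^(−0.12)·[0.9500·28.3750 + 0.0500·0.0000] = 23.9079
Node d (S = 105): V_d = e^(−0.12)·[0.9500·0.0000 + 0.0500·0.0000] = 0.0000
Node 0 (S = 150): V_0 = e^(−0.12)·[0.9500·23.9079 + 0.0500·0.0000] = 20.1440

20.14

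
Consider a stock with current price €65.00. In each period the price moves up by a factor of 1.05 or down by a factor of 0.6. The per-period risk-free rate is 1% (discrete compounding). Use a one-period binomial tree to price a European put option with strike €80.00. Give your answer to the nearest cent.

€14.21

Risk-neutral probability p = (1 + 0.01 − 0.6)/(1.05 − 0.6) = 0.4100/0.4500 = 0.9111
Terminal stock prices: S_u = 68.25, S_d = 39
Terminal payoffs (K − S): max(11.75, 0) = 11.75, max(41, 0) = 41
Node 0 (S = 65): V_0 = 1/1.01·[0.9111·11.7500 + 0.0889·41.0000] = 14.2079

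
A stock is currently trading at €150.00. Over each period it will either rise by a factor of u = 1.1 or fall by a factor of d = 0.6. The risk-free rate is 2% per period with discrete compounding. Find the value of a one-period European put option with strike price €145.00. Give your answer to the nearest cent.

€8.63

Risk-neutral probability p = (1 + 0.02 − 0.6)/(1.1 − 0.6) = 0.4200/0.5000 = 0.8400
Terminal stock prices: S_u = 165, S_d = 90
Terminal payoffs (K − S): max(-20, 0) = 0, max(55, 0) = 55
Node 0 (S = 150): V_0 = 1/1.02·[0.8400·0.0000 + 0.1600·55.0000] = 8.6275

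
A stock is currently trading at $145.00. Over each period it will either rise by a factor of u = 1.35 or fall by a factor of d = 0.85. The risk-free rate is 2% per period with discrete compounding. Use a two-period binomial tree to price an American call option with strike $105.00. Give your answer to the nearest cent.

Risk-neutral probability p = (1 + 0.02 − 0.85)/(1.35 − 0.85) = 0.1700/0.5000 = 0.3400
Terminal stock prices: S_uu = 264.3, S_ud = 166.4, S_dd = 104.8
Terminal payoffs (S − K): max(159.3, 0) = 159.3, max(61.39, 0) = 61.39, max(-0.2375, 0) = 0
Node u (S = 195.8): continuation = 1/1.02·[0.3400·159.2625 + 0.6600·61.3875] = 92.8088; exercise value = 90.7500 ≤ continuation, so V_u = 92.8088
Node d (S = 123.2): continuation = 1/1.02·[0.3400·61.3875 + 0.6600·0.0000] = 20.4625; exercise value = 18.2500 ≤ continuation, so V_d = 20.4625
Node 0 (S = 145): continuation = 1/1.02·[0.3400·92.8088 + 0.6600·20.4625] = 44.1767; exercise value = 40.0000 ≤ continuation, so V_0 = 44.1767

$44.18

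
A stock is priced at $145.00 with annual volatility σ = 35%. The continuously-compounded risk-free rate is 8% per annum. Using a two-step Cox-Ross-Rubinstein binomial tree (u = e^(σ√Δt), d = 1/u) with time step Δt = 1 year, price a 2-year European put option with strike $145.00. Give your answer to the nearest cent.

CRR parameters: u = e^(σ√Δt) = e^(0.35·√1) = 1.4191, d = 1/u = 0.7047
Per-period rate: rΔt = 0.08·1 = 0.08, so R = e^0.08 = 1.0833
Risk-neutral probability p = (e^0.08 − 0.7047)/(1.4191 − 0.7047) = 0.3786/0.7144 = 0.5300
Terminal stock prices: S_uu = 292, S_ud = 145, S_dd = 72
Terminal payoffs (K − S): max(-147, 0) = 0, max(0, 0) = 0, max(73, 0) = 73
Node u (S = 205.8): V_u = e^(−0.08)·[0.5300·0.0000 + 0.4700·0.0000] = 0.0000
Node d (S = 102.2): V_d = e^(−0.08)·[0.5300·0.0000 + 0.4700·72.9951] = 31.6721
Node 0 (S = 145): V_0 = e^(−0.08)·[0.5300·0.0000 + 0.4700·31.6721] = 13.7423

$13.74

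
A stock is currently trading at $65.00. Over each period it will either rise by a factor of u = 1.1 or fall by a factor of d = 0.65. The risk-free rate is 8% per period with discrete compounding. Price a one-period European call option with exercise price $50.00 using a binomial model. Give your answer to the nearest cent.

Risk-neutral probability p = (1 + 0.08 − 0.65)/(1.1 − 0.65) = 0.4300/0.4500 = 0.9556
Terminal stock prices: S_u = 71.5, S_d = 42.25
Terminal payoffs (S − K): max(21.5, 0) = 21.5, max(-7.75, 0) = 0
Node 0 (S = 65): V_0 = 1/1.08·[0.9556·21.5000 + 0.0444·0.0000] = 19.0226

$19.02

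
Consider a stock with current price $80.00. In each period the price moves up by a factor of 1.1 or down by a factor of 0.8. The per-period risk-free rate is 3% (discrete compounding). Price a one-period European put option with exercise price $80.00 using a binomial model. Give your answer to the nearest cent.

$3.62

Risk-neutral probability p = (1 + 0.03 − 0.8)/(1.1 − 0.8) = 0.2300/0.3000 = 0.7667
Terminal stock prices: S_u = 88, S_d = 64
Terminal payoffs (K − S): max(-8, 0) = 0, max(16, 0) = 16
Node 0 (S = 80): V_0 = 1/1.03·[0.7667·0.0000 + 0.2333·16.0000] = 3.6246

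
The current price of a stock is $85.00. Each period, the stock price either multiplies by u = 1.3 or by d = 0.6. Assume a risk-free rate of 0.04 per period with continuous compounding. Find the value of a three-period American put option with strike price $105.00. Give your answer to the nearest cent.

$29.99

Risk-neutral probability p = (e^0.04 − 0.6)/(1.3 − 0.6) = 0.4408/0.7000 = 0.6297
Terminal stock prices: S_uuu = 186.7, S_uud = 86.19, S_udd = 39.78, S_ddd = 18.36
Terminal payoffs (K − S): max(-81.75, 0) = 0, max(18.81, 0) = 18.81, max(65.22, 0) = 65.22, max(86.64, 0) = 86.64
Node uu (S = 143.7): continuation = e^(−0.04)·[0.6297·0.0000 + 0.3703·18.8100] = 6.6917; exercise value = 0.0000 ≤ continuation, so V_uu = 6.6917
Node ud (S = 66.3): continuation = e^(−0.04)·[0.6297·18.8100 + 0.3703·65.2200] = 34.5829; exercise value = 38.7000 > continuation, so V_ud = 38.7000 (exercise)
Node dd (S = 30.6): continuation = e^(−0.04)·[0.6297·65.2200 + 0.3703·86.6400] = 70.2829; exercise value = 74.4000 > continuation, so V_dd = 74.4000 (exercise)
Node u (S = 110.5): continuation = e^(−0.04)·[0.6297·6.6917 + 0.3703·38.7000] = 17.8163; exercise value = 0.0000 ≤ continuation, so V_u = 17.8163
Node d (S = 51): continuation = e^(−0.04)·[0.6297·38.7000 + 0.3703·74.4000] = 49.8829; exercise value = 54.0000 > continuation, so V_d = 54.0000 (exercise)
Node 0 (S = 85): continuation = e^(−0.04)·[0.6297·17.8163 + 0.3703·54.0000] = 29.9901; exercise value = 20.0000 ≤ continuation, so V_0 = 29.9901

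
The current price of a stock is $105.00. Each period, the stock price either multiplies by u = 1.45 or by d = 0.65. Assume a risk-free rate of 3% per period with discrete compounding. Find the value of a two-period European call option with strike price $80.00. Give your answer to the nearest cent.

$38.85

Risk-neutral probability p = (1 + 0.03 − 0.65)/(1.45 − 0.65) = 0.3800/0.8000 = 0.4750
Terminal stock prices: S_uu = 220.8, S_ud = 98.96, S_dd = 44.36
Terminal payoffs (S − K): max(140.8, 0) = 140.8, max(18.96, 0) = 18.96, max(-35.64, 0) = 0
Node u (S = 152.2): V_u = 1/1.03·[0.4750·140.7625 + 0.5250·18.9625] = 74.5801
Node d (S = 68.25): V_d = 1/1.03·[0.4750·18.9625 + 0.5250·0.0000] = 8.7448
Node 0 (S = 105): V_0 = 1/1.03·[0.4750·74.5801 + 0.5250·8.7448] = 38.8511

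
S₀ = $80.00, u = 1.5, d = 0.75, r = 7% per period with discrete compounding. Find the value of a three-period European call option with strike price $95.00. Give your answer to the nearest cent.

Risk-neutral probability p = (1 + 0.07 − 0.75)/(1.5 − 0.75) = 0.3200/0.7500 = 0.4267
Terminal stock prices: S_uuu = 270, S_uud = 135, S_udd = 67.5, S_ddd = 33.75
Terminal payoffs (S − K): max(175, 0) = 175, max(40, 0) = 40, max(-27.5, 0) = 0, max(-61.25, 0) = 0
Node uu (S = 180): V_uu = 1/1.07·[0.4267·175.0000 + 0.5733·40.0000] = 91.2150
Node ud (S = 90): V_ud = 1/1.07·[0.4267·40.0000 + 0.5733·0.0000] = 15.9502
Node dd (S = 45): V_dd = 1/1.07·[0.4267·0.0000 + 0.5733·0.0000] = 0.0000
Node u (S = 120): V_u = 1/1.07·[0.4267·91.2150 + 0.5733·15.9502] = 44.9188
Node d (S = 60): V_d = 1/1.07·[0.4267·15.9502 + 0.5733·0.0000] = 6.3602
Node 0 (S = 80): V_0 = 1/1.07·[0.4267·44.9188 + 0.5733·6.3602] = 21.3195

$21.32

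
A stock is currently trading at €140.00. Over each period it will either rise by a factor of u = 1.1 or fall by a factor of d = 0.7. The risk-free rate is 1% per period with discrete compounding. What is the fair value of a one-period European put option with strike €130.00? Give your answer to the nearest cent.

€7.13

Risk-neutral probability p = (1 + 0.01 − 0.7)/(1.1 − 0.7) = 0.3100/0.4000 = 0.7750
Terminal stock prices: S_u = 154, S_d = 98
Terminal payoffs (K − S): max(-24, 0) = 0, max(32, 0) = 32
Node 0 (S = 140): V_0 = 1/1.01·[0.7750·0.0000 + 0.2250·32.0000] = 7.1287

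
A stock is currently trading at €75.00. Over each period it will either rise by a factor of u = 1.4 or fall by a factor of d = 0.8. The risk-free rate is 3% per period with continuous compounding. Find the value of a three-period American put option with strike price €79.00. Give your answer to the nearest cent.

Risk-neutral probability p = (e^0.03 − 0.8)/(1.4 − 0.8) = 0.2305/0.6000 = 0.3841
Terminal stock prices: S_uuu = 205.8, S_uud = 117.6, S_udd = 67.2, S_ddd = 38.4
Terminal payoffs (K − S): max(-126.8, 0) = 0, max(-38.6, 0) = 0, max(11.8, 0) = 11.8, max(40.6, 0) = 40.6
Node uu (S = 147): continuation = e^(−0.03)·[0.3841·0.0000 + 0.6159·0.0000] = 0.0000; exercise value = 0.0000 ≤ continuation, so V_uu = 0.0000
Node ud (S = 84): continuation = e^(−0.03)·[0.3841·0.0000 + 0.6159·11.8000] = 7.0529; exercise value = 0.0000 ≤ continuation, so V_ud = 7.0529
Node dd (S = 48): continuation = e^(−0.03)·[0.3841·11.8000 + 0.6159·40.6000] = 28.6652; exercise value = 31.0000 > continuation, so V_dd = 31.0000 (exercise)
Node u (S = 105): continuation = e^(−0.03)·[0.3841·0.0000 + 0.6159·7.0529] = 4.2156; exercise value = 0.0000 ≤ continuation, so V_u = 4.2156
Node d (S = 60): continuation = e^(−0.03)·[0.3841·7.0529 + 0.6159·31.0000] = 21.1578; exercise value = 19.0000 ≤ continuation, so V_d = 21.1578
Node 0 (S = 75): continuation = e^(−0.03)·[0.3841·4.2156 + 0.6159·21.1578] = 14.2175; exercise value = 4.0000 ≤ continuation, so V_0 = 14.2175

€14.22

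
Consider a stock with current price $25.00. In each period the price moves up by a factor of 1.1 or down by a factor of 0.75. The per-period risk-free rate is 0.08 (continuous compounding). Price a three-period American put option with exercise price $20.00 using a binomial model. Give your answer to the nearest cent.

$0.06

Risk-neutral probability p = (e^0.08 − 0.75)/(1.1 − 0.75) = 0.3333/0.3500 = 0.9522
Terminal stock prices: S_uuu = 33.28, S_uud = 22.69, S_udd = 15.47, S_ddd = 10.55
Terminal payoffs (K − S): max(-13.28, 0) = 0, max(-2.688, 0) = 0, max(4.531, 0) = 4.531, max(9.453, 0) = 9.453
Node uu (S = 30.25): continuation = e^(−0.08)·[0.9522·0.0000 + 0.0478·0.0000] = 0.0000; exercise value = 0.0000 ≤ continuation, so V_uu = 0.0000
Node ud (S = 20.63): continuation = e^(−0.08)·[0.9522·0.0000 + 0.0478·4.5312] = 0.1997; exercise value = 0.0000 ≤ continuation, so V_ud = 0.1997
Node dd (S = 14.06): continuation = e^(−0.08)·[0.9522·4.5312 + 0.0478·9.4531] = 4.3998; exercise value = 5.9375 > continuation, so V_dd = 5.9375 (exercise)
Node u (S = 27.5): continuation = e^(−0.08)·[0.9522·0.0000 + 0.0478·0.1997] = 0.0088; exercise value = 0.0000 ≤ continuation, so V_u = 0.0088
Node d (S = 18.75): continuation = e^(−0.08)·[0.9522·0.1997 + 0.0478·5.9375] = 0.4373; exercise value = 1.2500 > continuation, so V_d = 1.2500 (exercise)
Node 0 (S = 25): continuation = e^(−0.08)·[0.9522·0.0088 + 0.0478·1.2500] = 0.0628; exercise value = 0.0000 ≤ continuation, so V_0 = 0.0628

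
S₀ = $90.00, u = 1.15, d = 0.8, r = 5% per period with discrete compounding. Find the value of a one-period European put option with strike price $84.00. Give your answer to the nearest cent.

$3.27

Risk-neutral probability p = (1 + 0.05 − 0.8)/(1.15 − 0.8) = 0.2500/0.3500 = 0.7143
Terminal stock prices: S_u = 103.5, S_d = 72
Terminal payoffs (K − S): max(-19.5, 0) = 0, max(12, 0) = 12
Node 0 (S = 90): V_0 = 1/1.05·[0.7143·0.0000 + 0.2857·12.0000] = 3.2653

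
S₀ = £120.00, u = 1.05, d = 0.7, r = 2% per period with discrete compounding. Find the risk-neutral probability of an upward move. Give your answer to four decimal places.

Risk-neutral probability p = (1 + 0.02 − 0.7)/(1.05 − 0.7) = 0.3200/0.3500 = 0.9143

p = 0.9143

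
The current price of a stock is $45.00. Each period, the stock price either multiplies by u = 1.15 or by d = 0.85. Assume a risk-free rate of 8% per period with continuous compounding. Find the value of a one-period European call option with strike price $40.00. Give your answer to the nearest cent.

Risk-neutral probability p = (e^0.08 − 0.85)/(1.15 − 0.85) = 0.2333/0.3000 = 0.7776
Terminal stock prices: S_u = 51.75, S_d = 38.25
Terminal payoffs (S − K): max(11.75, 0) = 11.75, max(-1.75, 0) = 0
Node 0 (S = 45): V_0 = e^(−0.08)·[0.7776·11.7500 + 0.2224·0.0000] = 8.4346

$8.43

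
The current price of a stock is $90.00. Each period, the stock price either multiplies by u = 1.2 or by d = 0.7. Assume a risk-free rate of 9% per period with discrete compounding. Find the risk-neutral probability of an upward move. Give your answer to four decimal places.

p = 0.7800

Risk-neutral probability p = (1 + 0.09 − 0.7)/(1.2 − 0.7) = 0.3900/0.5000 = 0.7800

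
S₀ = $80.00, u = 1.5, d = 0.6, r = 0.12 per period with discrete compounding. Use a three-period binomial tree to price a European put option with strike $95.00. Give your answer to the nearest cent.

$15.56

Risk-neutral probability p = (1 + 0.12 − 0.6)/(1.5 − 0.6) = 0.5200/0.9000 = 0.5778
Terminal stock prices: S_uuu = 270, S_uud = 108, S_udd = 43.2, S_ddd = 17.28
Terminal payoffs (K − S): max(-175, 0) = 0, max(-13, 0) = 0, max(51.8, 0) = 51.8, max(77.72, 0) = 77.72
Node uu (S = 180): V_uu = 1/1.12·[0.5778·0.0000 + 0.4222·0.0000] = 0.0000
Node ud (S = 72): V_ud = 1/1.12·[0.5778·0.0000 + 0.4222·51.8000] = 19.5278
Node dd (S = 28.8): V_dd = 1/1.12·[0.5778·51.8000 + 0.4222·77.7200] = 56.0214
Node u (S = 120): V_u = 1/1.12·[0.5778·0.0000 + 0.4222·19.5278] = 7.3617
Node d (S = 48): V_d = 1/1.12·[0.5778·19.5278 + 0.4222·56.0214] = 31.1930
Node 0 (S = 80): V_0 = 1/1.12·[0.5778·7.3617 + 0.4222·31.1930] = 15.5570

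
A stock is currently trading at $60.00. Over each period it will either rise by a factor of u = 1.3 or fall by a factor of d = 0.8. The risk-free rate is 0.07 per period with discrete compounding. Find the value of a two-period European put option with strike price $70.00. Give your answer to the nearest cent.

Risk-neutral probability p = (1 + 0.07 − 0.8)/(1.3 − 0.8) = 0.2700/0.5000 = 0.5400
Terminal stock prices: S_uu = 101.4, S_ud = 62.4, S_dd = 38.4
Terminal payoffs (K − S): max(-31.4, 0) = 0, max(7.6, 0) = 7.6, max(31.6, 0) = 31.6
Node u (S = 78): V_u = 1/1.07·[0.5400·0.0000 + 0.4600·7.6000] = 3.2673
Node d (S = 48): V_d = 1/1.07·[0.5400·7.6000 + 0.4600·31.6000] = 17.4206
Node 0 (S = 60): V_0 = 1/1.07·[0.5400·3.2673 + 0.4600·17.4206] = 9.1381

$9.14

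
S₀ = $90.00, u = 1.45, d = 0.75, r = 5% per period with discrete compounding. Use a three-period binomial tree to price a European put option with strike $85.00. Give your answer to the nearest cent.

Risk-neutral probability p = (1 + 0.05 − 0.75)/(1.45 − 0.75) = 0.3000/0.7000 = 0.4286
Terminal stock prices: S_uuu = 274.4, S_uud = 141.9, S_udd = 73.41, S_ddd = 37.97
Terminal payoffs (K − S): max(-189.4, 0) = 0, max(-56.92, 0) = 0, max(11.59, 0) = 11.59, max(47.03, 0) = 47.03
Node uu (S = 189.2): V_uu = 1/1.05·[0.4286·0.0000 + 0.5714·0.0000] = 0.0000
Node ud (S = 97.88): V_ud = 1/1.05·[0.4286·0.0000 + 0.5714·11.5938] = 6.3095
Node dd (S = 50.62): V_dd = 1/1.05·[0.4286·11.5938 + 0.5714·47.0312] = 30.3274
Node u (S = 130.5): V_u = 1/1.05·[0.4286·0.0000 + 0.5714·6.3095] = 3.4338
Node d (S = 67.5): V_d = 1/1.05·[0.4286·6.3095 + 0.5714·30.3274] = 19.0800
Node 0 (S = 90): V_0 = 1/1.05·[0.4286·3.4338 + 0.5714·19.0800] = 11.7852

$11.79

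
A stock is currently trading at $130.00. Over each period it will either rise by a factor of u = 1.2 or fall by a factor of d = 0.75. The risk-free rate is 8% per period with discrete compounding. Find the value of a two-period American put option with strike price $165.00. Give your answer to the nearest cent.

$35.00

Risk-neutral probability p = (1 + 0.08 − 0.75)/(1.2 − 0.75) = 0.3300/0.4500 = 0.7333
Terminal stock prices: S_uu = 187.2, S_ud = 117, S_dd = 73.12
Terminal payoffs (K − S): max(-22.2, 0) = 0, max(48, 0) = 48, max(91.88, 0) = 91.88
Node u (S = 156): continuation = 1/1.08·[0.7333·0.0000 + 0.2667·48.0000] = 11.8519; exercise value = 9.0000 ≤ continuation, so V_u = 11.8519
Node d (S = 97.5): continuation = 1/1.08·[0.7333·48.0000 + 0.2667·91.8750] = 55.2778; exercise value = 67.5000 > continuation, so V_d = 67.5000 (exercise)
Node 0 (S = 130): continuation = 1/1.08·[0.7333·11.8519 + 0.2667·67.5000] = 24.7142; exercise value = 35.0000 > continuation, so V_0 = 35.0000 (exercise)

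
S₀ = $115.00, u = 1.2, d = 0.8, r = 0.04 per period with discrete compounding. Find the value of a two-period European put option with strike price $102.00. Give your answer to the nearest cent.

$4.20

Risk-neutral probability p = (1 + 0.04 − 0.8)/(1.2 − 0.8) = 0.2400/0.4000 = 0.6000
Terminal stock prices: S_uu = 165.6, S_ud = 110.4, S_dd = 73.6
Terminal payoffs (K − S): max(-63.6, 0) = 0, max(-8.4, 0) = 0, max(28.4, 0) = 28.4
Node u (S = 138): V_u = 1/1.04·[0.6000·0.0000 + 0.4000·0.0000] = 0.0000
Node d (S = 92): V_d = 1/1.04·[0.6000·0.0000 + 0.4000·28.4000] = 10.9231
Node 0 (S = 115): V_0 = 1/1.04·[0.6000·0.0000 + 0.4000·10.9231] = 4.2012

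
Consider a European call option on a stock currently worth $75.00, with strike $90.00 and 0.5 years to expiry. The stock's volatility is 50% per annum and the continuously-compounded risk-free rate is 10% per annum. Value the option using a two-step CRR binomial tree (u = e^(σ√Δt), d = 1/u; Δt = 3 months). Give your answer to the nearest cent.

$7.62

CRR parameters: u = e^(σ√Δt) = e^(0.5·√0.25) = 1.2840, d = 1/u = 0.7788
Per-period rate: rΔt = 0.1·0.25 = 0.025, so R = e^0.025 = 1.0253
Risk-neutral probability p = (e^0.025 − 0.7788)/(1.2840 − 0.7788) = 0.2465/0.5052 = 0.4879
Terminal stock prices: S_uu = 123.7, S_ud = 75, S_dd = 45.49
Terminal payoffs (S − K): max(33.65, 0) = 33.65, max(-15, 0) = 0, max(-44.51, 0) = 0
Node u (S = 96.3): V_u = e^(−0.025)·[0.4879·33.6541 + 0.5121·0.0000] = 16.0154
Node d (S = 58.41): V_d = e^(−0.025)·[0.4879·0.0000 + 0.5121·0.0000] = 0.0000
Node 0 (S = 75): V_0 = e^(−0.025)·[0.4879·16.0154 + 0.5121·0.0000] = 7.6215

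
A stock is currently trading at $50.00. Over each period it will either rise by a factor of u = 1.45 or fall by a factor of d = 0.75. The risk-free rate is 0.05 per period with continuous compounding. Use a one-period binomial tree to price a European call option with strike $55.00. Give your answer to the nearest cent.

$7.16

Risk-neutral probability p = (e^0.05 − 0.75)/(1.45 − 0.75) = 0.3013/0.7000 = 0.4304
Terminal stock prices: S_u = 72.5, S_d = 37.5
Terminal payoffs (S − K): max(17.5, 0) = 17.5, max(-17.5, 0) = 0
Node 0 (S = 50): V_0 = e^(−0.05)·[0.4304·17.5000 + 0.5696·0.0000] = 7.1644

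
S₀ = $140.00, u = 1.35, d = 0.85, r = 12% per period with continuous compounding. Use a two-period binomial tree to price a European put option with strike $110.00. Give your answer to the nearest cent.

$1.38

Risk-neutral probability p = (e^0.12 − 0.85)/(1.35 − 0.85) = 0.2775/0.5000 = 0.5550
Terminal stock prices: S_uu = 255.2, S_ud = 160.7, S_dd = 101.1
Terminal payoffs (K − S): max(-145.2, 0) = 0, max(-50.65, 0) = 0, max(8.85, 0) = 8.85
Node u (S = 189): V_u = e^(−0.12)·[0.5550·0.0000 + 0.4450·0.0000] = 0.0000
Node d (S = 119): V_d = e^(−0.12)·[0.5550·0.0000 + 0.4450·8.8500] = 3.4930
Node 0 (S = 140): V_0 = e^(−0.12)·[0.5550·0.0000 + 0.4450·3.4930] = 1.3786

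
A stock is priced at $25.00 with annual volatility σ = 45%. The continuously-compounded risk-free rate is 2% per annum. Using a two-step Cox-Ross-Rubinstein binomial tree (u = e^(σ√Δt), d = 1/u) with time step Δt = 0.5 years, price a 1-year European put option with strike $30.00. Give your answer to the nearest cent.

$7.63

CRR parameters: u = e^(σ√Δt) = e^(0.45·√0.5) = 1.3746, d = 1/u = 0.7275
Per-period rate: rΔt = 0.02·0.5 = 0.01, so R = e^0.01 = 1.0101
Risk-neutral probability p = (e^0.01 − 0.7275)/(1.3746 − 0.7275) = 0.2826/0.6472 = 0.4366
Terminal stock prices: S_uu = 47.24, S_ud = 25, S_dd = 13.23
Terminal payoffs (K − S): max(-17.24, 0) = 0, max(5, 0) = 5, max(16.77, 0) = 16.77
Node u (S = 34.37): V_u = e^(−0.01)·[0.4366·0.0000 + 0.5634·5.0000] = 2.7888
Node d (S = 18.19): V_d = e^(−0.01)·[0.4366·5.0000 + 0.5634·16.7701] = 11.5150
Node 0 (S = 25): V_0 = e^(−0.01)·[0.4366·2.7888 + 0.5634·11.5150] = 7.6281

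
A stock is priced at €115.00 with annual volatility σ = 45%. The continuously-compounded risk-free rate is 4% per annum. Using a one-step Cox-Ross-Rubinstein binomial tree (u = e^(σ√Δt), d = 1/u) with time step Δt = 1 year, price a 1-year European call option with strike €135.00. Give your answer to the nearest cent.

€18.88

CRR parameters: u = e^(σ√Δt) = e^(0.45·√1) = 1.5683, d = 1/u = 0.6376
Per-period rate: rΔt = 0.04·1 = 0.04, so R = e^0.04 = 1.0408
Risk-neutral probability p = (e^0.04 − 0.6376)/(1.5683 − 0.6376) = 0.4032/0.9307 = 0.4332
Terminal stock prices: S_u = 180.4, S_d = 73.33
Terminal payoffs (S − K): max(45.36, 0) = 45.36, max(-61.67, 0) = 0
Node 0 (S = 115): V_0 = e^(−0.04)·[0.4332·45.3559 + 0.5668·0.0000] = 18.8782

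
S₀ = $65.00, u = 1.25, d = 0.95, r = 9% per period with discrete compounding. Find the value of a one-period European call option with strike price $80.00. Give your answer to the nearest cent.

Risk-neutral probability p = (1 + 0.09 − 0.95)/(1.25 − 0.95) = 0.1400/0.3000 = 0.4667
Terminal stock prices: S_u = 81.25, S_d = 61.75
Terminal payoffs (S − K): max(1.25, 0) = 1.25, max(-18.25, 0) = 0
Node 0 (S = 65): V_0 = 1/1.09·[0.4667·1.2500 + 0.5333·0.0000] = 0.5352

$0.54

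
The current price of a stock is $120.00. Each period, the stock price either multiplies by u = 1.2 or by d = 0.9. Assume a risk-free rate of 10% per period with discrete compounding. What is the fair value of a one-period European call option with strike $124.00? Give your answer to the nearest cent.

Risk-neutral probability p = (1 + 0.1 − 0.9)/(1.2 − 0.9) = 0.2000/0.3000 = 0.6667
Terminal stock prices: S_u = 144, S_d = 108
Terminal payoffs (S − K): max(20, 0) = 20, max(-16, 0) = 0
Node 0 (S = 120): V_0 = 1/1.1·[0.6667·20.0000 + 0.3333·0.0000] = 12.1212

$12.12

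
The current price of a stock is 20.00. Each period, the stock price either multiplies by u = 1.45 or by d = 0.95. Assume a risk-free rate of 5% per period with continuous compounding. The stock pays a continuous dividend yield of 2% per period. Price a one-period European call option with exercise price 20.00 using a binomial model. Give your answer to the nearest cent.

1.38

Per-period risk-free factor R = e^0.05 = 1.0513; dividend-adjusted growth = e^(0.05−0.02) = 1.0305.
Risk-neutral probability p = (1.0305 − 0.95)/(1.45 − 0.95) = 0.0805/0.5000 = 0.1609
Terminal stock prices: S_u = 29, S_d = 19
Terminal payoffs (S − K): max(9, 0) = 9, max(-1, 0) = 0
Node 0 (S = 20): V_0 = e^(−0.05)·[0.1609·9.0000 + 0.8391·0.0000] = 1.3776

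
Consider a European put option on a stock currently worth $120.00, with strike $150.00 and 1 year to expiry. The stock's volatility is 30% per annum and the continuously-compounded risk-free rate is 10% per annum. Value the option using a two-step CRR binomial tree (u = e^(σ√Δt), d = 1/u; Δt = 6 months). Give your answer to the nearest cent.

CRR parameters: u = e^(σ√Δt) = e^(0.3·√0.5) = 1.2363, d = 1/u = 0.8089
Per-period rate: rΔt = 0.1·0.5 = 0.05, so R = e^0.05 = 1.0513
Risk-neutral probability p = (e^0.05 − 0.8089)/(1.2363 − 0.8089) = 0.2424/0.4275 = 0.5671
Terminal stock prices: S_uu = 183.4, S_ud = 120, S_dd = 78.51
Terminal payoffs (K − S): max(-33.42, 0) = 0, max(30, 0) = 30, max(71.49, 0) = 71.49
Node u (S = 148.4): V_u = e^(−0.05)·[0.5671·0.0000 + 0.4329·30.0000] = 12.3533
Node d (S = 97.06): V_d = e^(−0.05)·[0.5671·30.0000 + 0.4329·71.4899] = 45.6215
Node 0 (S = 120): V_0 = e^(−0.05)·[0.5671·12.3533 + 0.4329·45.6215] = 25.4499

$25.45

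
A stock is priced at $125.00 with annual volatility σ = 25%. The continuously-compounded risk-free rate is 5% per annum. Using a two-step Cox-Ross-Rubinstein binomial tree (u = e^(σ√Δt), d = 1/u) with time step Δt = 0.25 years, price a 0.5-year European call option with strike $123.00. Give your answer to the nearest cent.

CRR parameters: u = e^(σ√Δt) = e^(0.25·√0.25) = 1.1331, d = 1/u = 0.8825
Per-period rate: rΔt = 0.05·0.25 = 0.0125, so R = e^0.0125 = 1.0126
Risk-neutral probability p = (e^0.0125 − 0.8825)/(1.1331 − 0.8825) = 0.1301/0.2507 = 0.5190
Terminal stock prices: S_uu = 160.5, S_ud = 125, S_dd = 97.35
Terminal payoffs (S − K): max(37.5, 0) = 37.5, max(2, 0) = 2, max(-25.65, 0) = 0
Node u (S = 141.6): V_u = e^(−0.0125)·[0.5190·37.5032 + 0.4810·2.0000] = 20.1715
Node d (S = 110.3): V_d = e^(−0.0125)·[0.5190·2.0000 + 0.4810·0.0000] = 1.0251
Node 0 (S = 125): V_0 = e^(−0.0125)·[0.5190·20.1715 + 0.4810·1.0251] = 10.8254

$10.83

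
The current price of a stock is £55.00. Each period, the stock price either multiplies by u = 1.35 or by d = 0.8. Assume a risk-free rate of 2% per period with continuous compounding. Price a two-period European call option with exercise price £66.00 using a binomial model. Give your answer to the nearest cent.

Risk-neutral probability p = (e^0.02 − 0.8)/(1.35 − 0.8) = 0.2202/0.5500 = 0.4004
Terminal stock prices: S_uu = 100.2, S_ud = 59.4, S_dd = 35.2
Terminal payoffs (S − K): max(34.24, 0) = 34.24, max(-6.6, 0) = 0, max(-30.8, 0) = 0
Node u (S = 74.25): V_u = e^(−0.02)·[0.4004·34.2375 + 0.5996·0.0000] = 13.4361
Node d (S = 44): V_d = e^(−0.02)·[0.4004·0.0000 + 0.5996·0.0000] = 0.0000
Node 0 (S = 55): V_0 = e^(−0.02)·[0.4004·13.4361 + 0.5996·0.0000] = 5.2728

£5.27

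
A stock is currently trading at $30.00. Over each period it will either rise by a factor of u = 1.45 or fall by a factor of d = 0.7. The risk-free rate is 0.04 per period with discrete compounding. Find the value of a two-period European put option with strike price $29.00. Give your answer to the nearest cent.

Risk-neutral probability p = (1 + 0.04 − 0.7)/(1.45 − 0.7) = 0.3400/0.7500 = 0.4533
Terminal stock prices: S_uu = 63.08, S_ud = 30.45, S_dd = 14.7
Terminal payoffs (K − S): max(-34.08, 0) = 0, max(-1.45, 0) = 0, max(14.3, 0) = 14.3
Node u (S = 43.5): V_u = 1/1.04·[0.4533·0.0000 + 0.5467·0.0000] = 0.0000
Node d (S = 21): V_d = 1/1.04·[0.4533·0.0000 + 0.5467·14.3000] = 7.5167
Node 0 (S = 30): V_0 = 1/1.04·[0.4533·0.0000 + 0.5467·7.5167] = 3.9511

$3.95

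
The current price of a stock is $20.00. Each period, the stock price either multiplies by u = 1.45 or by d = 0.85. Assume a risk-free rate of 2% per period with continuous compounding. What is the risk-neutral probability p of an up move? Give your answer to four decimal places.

Risk-neutral probability p = (e^0.02 − 0.85)/(1.45 − 0.85) = 0.1702/0.6000 = 0.2837

p = 0.2837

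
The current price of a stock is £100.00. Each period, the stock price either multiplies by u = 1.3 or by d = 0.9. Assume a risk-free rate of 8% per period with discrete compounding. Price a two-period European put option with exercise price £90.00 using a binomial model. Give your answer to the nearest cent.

£2.33

Risk-neutral probability p = (1 + 0.08 − 0.9)/(1.3 − 0.9) = 0.1800/0.4000 = 0.4500
Terminal stock prices: S_uu = 169, S_ud = 117, S_dd = 81
Terminal payoffs (K − S): max(-79, 0) = 0, max(-27, 0) = 0, max(9, 0) = 9
Node u (S = 130): V_u = 1/1.08·[0.4500·0.0000 + 0.5500·0.0000] = 0.0000
Node d (S = 90): V_d = 1/1.08·[0.4500·0.0000 + 0.5500·9.0000] = 4.5833
Node 0 (S = 100): V_0 = 1/1.08·[0.4500·0.0000 + 0.5500·4.5833] = 2.3341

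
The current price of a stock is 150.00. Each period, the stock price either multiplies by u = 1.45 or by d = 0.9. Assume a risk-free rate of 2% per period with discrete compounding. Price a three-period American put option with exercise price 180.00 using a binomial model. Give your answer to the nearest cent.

Risk-neutral probability p = (1 + 0.02 − 0.9)/(1.45 − 0.9) = 0.1200/0.5500 = 0.2182
Terminal stock prices: S_uuu = 457.3, S_uud = 283.8, S_udd = 176.2, S_ddd = 109.4
Terminal payoffs (K − S): max(-277.3, 0) = 0, max(-103.8, 0) = 0, max(3.825, 0) = 3.825, max(70.65, 0) = 70.65
Node uu (S = 315.4): continuation = 1/1.02·[0.2182·0.0000 + 0.7818·0.0000] = 0.0000; exercise value = 0.0000 ≤ continuation, so V_uu = 0.0000
Node ud (S = 195.8): continuation = 1/1.02·[0.2182·0.0000 + 0.7818·3.8250] = 2.9318; exercise value = 0.0000 ≤ continuation, so V_ud = 2.9318
Node dd (S = 121.5): continuation = 1/1.02·[0.2182·3.8250 + 0.7818·70.6500] = 54.9706; exercise value = 58.5000 > continuation, so V_dd = 58.5000 (exercise)
Node u (S = 217.5): continuation = 1/1.02·[0.2182·0.0000 + 0.7818·2.9318] = 2.2472; exercise value = 0.0000 ≤ continuation, so V_u = 2.2472
Node d (S = 135): continuation = 1/1.02·[0.2182·2.9318 + 0.7818·58.5000] = 45.4667; exercise value = 45.0000 ≤ continuation, so V_d = 45.4667
Node 0 (S = 150): continuation = 1/1.02·[0.2182·2.2472 + 0.7818·45.4667] = 35.3304; exercise value = 30.0000 ≤ continuation, so V_0 = 35.3304

35.33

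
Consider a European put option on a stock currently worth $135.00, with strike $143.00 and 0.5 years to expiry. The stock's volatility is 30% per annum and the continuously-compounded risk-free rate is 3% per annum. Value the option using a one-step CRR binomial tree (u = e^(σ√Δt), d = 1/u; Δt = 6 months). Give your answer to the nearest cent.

CRR parameters: u = e^(σ√Δt) = e^(0.3·√0.5) = 1.2363, d = 1/u = 0.8089
Per-period rate: rΔt = 0.03·0.5 = 0.015, so R = e^0.015 = 1.0151
Risk-neutral probability p = (e^0.015 − 0.8089)/(1.2363 − 0.8089) = 0.2063/0.4275 = 0.4825
Terminal stock prices: S_u = 166.9, S_d = 109.2
Terminal payoffs (K − S): max(-23.9, 0) = 0, max(33.8, 0) = 33.8
Node 0 (S = 135): V_0 = e^(−0.015)·[0.4825·0.0000 + 0.5175·33.8042] = 17.2325

$17.23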